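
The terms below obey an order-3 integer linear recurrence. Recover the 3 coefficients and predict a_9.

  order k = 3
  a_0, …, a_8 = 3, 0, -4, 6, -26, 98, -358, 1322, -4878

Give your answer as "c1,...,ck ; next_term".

-3,2,-2 ; 17994

  a_3 = -3·-4 + 2·0 + -2·3 = 6
  a_4 = -3·6 + 2·-4 + -2·0 = -26
  a_5 = -3·-26 + 2·6 + -2·-4 = 98
  a_6 = -3·98 + 2·-26 + -2·6 = -358
  a_7 = -3·-358 + 2·98 + -2·-26 = 1322
  a_8 = -3·1322 + 2·-358 + -2·98 = -4878
  a_9 = -3·-4878 + 2·1322 + -2·-358 = 17994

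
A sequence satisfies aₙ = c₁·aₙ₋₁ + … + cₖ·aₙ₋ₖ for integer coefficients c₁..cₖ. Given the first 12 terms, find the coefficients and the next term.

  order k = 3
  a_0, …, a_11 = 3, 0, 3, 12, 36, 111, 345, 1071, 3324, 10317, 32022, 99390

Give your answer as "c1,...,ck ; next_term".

3,0,1 ; 308487

  a_3 = 3·3 + 0·0 + 1·3 = 12
  a_4 = 3·12 + 0·3 + 1·0 = 36
  a_5 = 3·36 + 0·12 + 1·3 = 111
  a_6 = 3·111 + 0·36 + 1·12 = 345
  a_7 = 3·345 + 0·111 + 1·36 = 1071
  a_8 = 3·1071 + 0·345 + 1·111 = 3324
  a_9 = 3·3324 + 0·1071 + 1·345 = 10317
  a_10 = 3·10317 + 0·3324 + 1·1071 = 32022
  a_11 = 3·32022 + 0·10317 + 1·3324 = 99390
  a_12 = 3·99390 + 0·32022 + 1·10317 = 308487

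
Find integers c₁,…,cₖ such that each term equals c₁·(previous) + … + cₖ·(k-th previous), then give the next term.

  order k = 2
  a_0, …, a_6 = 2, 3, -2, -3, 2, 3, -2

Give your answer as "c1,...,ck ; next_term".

  a_2 = 0·3 + -1·2 = -2
  a_3 = 0·-2 + -1·3 = -3
  a_4 = 0·-3 + -1·-2 = 2
  a_5 = 0·2 + -1·-3 = 3
  a_6 = 0·3 + -1·2 = -2
  a_7 = 0·-2 + -1·3 = -3

0,-1 ; -3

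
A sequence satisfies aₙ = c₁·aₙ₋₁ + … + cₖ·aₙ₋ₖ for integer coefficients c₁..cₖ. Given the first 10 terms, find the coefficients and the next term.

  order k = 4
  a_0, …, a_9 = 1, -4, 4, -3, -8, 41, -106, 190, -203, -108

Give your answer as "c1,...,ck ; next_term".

  a_4 = -3·-3 + -3·4 + 1·-4 + -1·1 = -8
  a_5 = -3·-8 + -3·-3 + 1·4 + -1·-4 = 41
  a_6 = -3·41 + -3·-8 + 1·-3 + -1·4 = -106
  a_7 = -3·-106 + -3·41 + 1·-8 + -1·-3 = 190
  a_8 = -3·190 + -3·-106 + 1·41 + -1·-8 = -203
  a_9 = -3·-203 + -3·190 + 1·-106 + -1·41 = -108
  a_10 = -3·-108 + -3·-203 + 1·190 + -1·-106 = 1229

-3,-3,1,-1 ; 1229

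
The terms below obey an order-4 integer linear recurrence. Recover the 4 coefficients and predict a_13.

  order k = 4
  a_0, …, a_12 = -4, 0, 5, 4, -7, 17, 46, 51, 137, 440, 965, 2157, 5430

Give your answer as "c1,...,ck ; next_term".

1,1,4,4 ; 13207

  a_4 = 1·4 + 1·5 + 4·0 + 4·-4 = -7
  a_5 = 1·-7 + 1·4 + 4·5 + 4·0 = 17
  a_6 = 1·17 + 1·-7 + 4·4 + 4·5 = 46
  a_7 = 1·46 + 1·17 + 4·-7 + 4·4 = 51
  a_8 = 1·51 + 1·46 + 4·17 + 4·-7 = 137
  a_9 = 1·137 + 1·51 + 4·46 + 4·17 = 440
  a_10 = 1·440 + 1·137 + 4·51 + 4·46 = 965
  a_11 = 1·965 + 1·440 + 4·137 + 4·51 = 2157
  a_12 = 1·2157 + 1·965 + 4·440 + 4·137 = 5430
  a_13 = 1·5430 + 1·2157 + 4·965 + 4·440 = 13207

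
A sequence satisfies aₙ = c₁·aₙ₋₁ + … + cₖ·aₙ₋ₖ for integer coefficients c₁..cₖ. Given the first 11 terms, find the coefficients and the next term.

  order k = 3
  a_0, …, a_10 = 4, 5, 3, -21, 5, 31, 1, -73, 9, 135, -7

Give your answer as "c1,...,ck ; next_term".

  a_3 = -1·3 + -2·5 + -2·4 = -21
  a_4 = -1·-21 + -2·3 + -2·5 = 5
  a_5 = -1·5 + -2·-21 + -2·3 = 31
  a_6 = -1·31 + -2·5 + -2·-21 = 1
  a_7 = -1·1 + -2·31 + -2·5 = -73
  a_8 = -1·-73 + -2·1 + -2·31 = 9
  a_9 = -1·9 + -2·-73 + -2·1 = 135
  a_10 = -1·135 + -2·9 + -2·-73 = -7
  a_11 = -1·-7 + -2·135 + -2·9 = -281

-1,-2,-2 ; -281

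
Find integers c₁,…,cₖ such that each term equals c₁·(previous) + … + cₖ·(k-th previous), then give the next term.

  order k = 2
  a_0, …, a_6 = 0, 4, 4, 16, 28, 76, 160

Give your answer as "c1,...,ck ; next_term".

  a_2 = 1·4 + 3·0 = 4
  a_3 = 1·4 + 3·4 = 16
  a_4 = 1·16 + 3·4 = 28
  a_5 = 1·28 + 3·16 = 76
  a_6 = 1·76 + 3·28 = 160
  a_7 = 1·160 + 3·76 = 388

1,3 ; 388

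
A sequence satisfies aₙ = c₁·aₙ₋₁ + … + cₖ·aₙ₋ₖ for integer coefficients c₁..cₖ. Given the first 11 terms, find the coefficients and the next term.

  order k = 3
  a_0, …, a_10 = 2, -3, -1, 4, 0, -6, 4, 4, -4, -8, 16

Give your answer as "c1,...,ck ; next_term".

-2,-2,-2 ; -8

  a_3 = -2·-1 + -2·-3 + -2·2 = 4
  a_4 = -2·4 + -2·-1 + -2·-3 = 0
  a_5 = -2·0 + -2·4 + -2·-1 = -6
  a_6 = -2·-6 + -2·0 + -2·4 = 4
  a_7 = -2·4 + -2·-6 + -2·0 = 4
  a_8 = -2·4 + -2·4 + -2·-6 = -4
  a_9 = -2·-4 + -2·4 + -2·4 = -8
  a_10 = -2·-8 + -2·-4 + -2·4 = 16
  a_11 = -2·16 + -2·-8 + -2·-4 = -8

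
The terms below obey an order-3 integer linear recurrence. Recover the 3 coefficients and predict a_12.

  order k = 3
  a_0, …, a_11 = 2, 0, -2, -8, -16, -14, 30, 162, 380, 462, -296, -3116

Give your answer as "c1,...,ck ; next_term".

3,-4,-1 ; -8626

  a_3 = 3·-2 + -4·0 + -1·2 = -8
  a_4 = 3·-8 + -4·-2 + -1·0 = -16
  a_5 = 3·-16 + -4·-8 + -1·-2 = -14
  a_6 = 3·-14 + -4·-16 + -1·-8 = 30
  a_7 = 3·30 + -4·-14 + -1·-16 = 162
  a_8 = 3·162 + -4·30 + -1·-14 = 380
  a_9 = 3·380 + -4·162 + -1·30 = 462
  a_10 = 3·462 + -4·380 + -1·162 = -296
  a_11 = 3·-296 + -4·462 + -1·380 = -3116
  a_12 = 3·-3116 + -4·-296 + -1·462 = -8626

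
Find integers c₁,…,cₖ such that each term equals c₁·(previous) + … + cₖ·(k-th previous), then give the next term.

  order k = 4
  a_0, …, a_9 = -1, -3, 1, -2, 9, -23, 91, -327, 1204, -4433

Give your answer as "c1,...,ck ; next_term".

-3,3,1,-3 ; 16311

  a_4 = -3·-2 + 3·1 + 1·-3 + -3·-1 = 9
  a_5 = -3·9 + 3·-2 + 1·1 + -3·-3 = -23
  a_6 = -3·-23 + 3·9 + 1·-2 + -3·1 = 91
  a_7 = -3·91 + 3·-23 + 1·9 + -3·-2 = -327
  a_8 = -3·-327 + 3·91 + 1·-23 + -3·9 = 1204
  a_9 = -3·1204 + 3·-327 + 1·91 + -3·-23 = -4433
  a_10 = -3·-4433 + 3·1204 + 1·-327 + -3·91 = 16311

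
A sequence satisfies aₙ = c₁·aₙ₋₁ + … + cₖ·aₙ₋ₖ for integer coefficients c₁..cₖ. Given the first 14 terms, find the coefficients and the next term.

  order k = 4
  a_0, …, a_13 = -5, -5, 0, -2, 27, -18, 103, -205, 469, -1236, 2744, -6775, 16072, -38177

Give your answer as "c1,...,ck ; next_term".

-1,3,-2,-3 ; 91711

  a_4 = -1·-2 + 3·0 + -2·-5 + -3·-5 = 27
  a_5 = -1·27 + 3·-2 + -2·0 + -3·-5 = -18
  a_6 = -1·-18 + 3·27 + -2·-2 + -3·0 = 103
  a_7 = -1·103 + 3·-18 + -2·27 + -3·-2 = -205
  a_8 = -1·-205 + 3·103 + -2·-18 + -3·27 = 469
  a_9 = -1·469 + 3·-205 + -2·103 + -3·-18 = -1236
  a_10 = -1·-1236 + 3·469 + -2·-205 + -3·103 = 2744
  a_11 = -1·2744 + 3·-1236 + -2·469 + -3·-205 = -6775
  a_12 = -1·-6775 + 3·2744 + -2·-1236 + -3·469 = 16072
  a_13 = -1·16072 + 3·-6775 + -2·2744 + -3·-1236 = -38177
  a_14 = -1·-38177 + 3·16072 + -2·-6775 + -3·2744 = 91711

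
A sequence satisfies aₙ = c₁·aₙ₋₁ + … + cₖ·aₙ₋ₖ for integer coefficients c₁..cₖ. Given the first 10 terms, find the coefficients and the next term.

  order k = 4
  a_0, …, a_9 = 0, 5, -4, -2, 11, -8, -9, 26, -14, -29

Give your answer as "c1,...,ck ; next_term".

-1,-1,1,1 ; 60

  a_4 = -1·-2 + -1·-4 + 1·5 + 1·0 = 11
  a_5 = -1·11 + -1·-2 + 1·-4 + 1·5 = -8
  a_6 = -1·-8 + -1·11 + 1·-2 + 1·-4 = -9
  a_7 = -1·-9 + -1·-8 + 1·11 + 1·-2 = 26
  a_8 = -1·26 + -1·-9 + 1·-8 + 1·11 = -14
  a_9 = -1·-14 + -1·26 + 1·-9 + 1·-8 = -29
  a_10 = -1·-29 + -1·-14 + 1·26 + 1·-9 = 60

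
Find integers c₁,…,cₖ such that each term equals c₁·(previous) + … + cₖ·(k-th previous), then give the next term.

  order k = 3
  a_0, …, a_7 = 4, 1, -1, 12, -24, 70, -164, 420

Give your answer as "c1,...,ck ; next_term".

-2,2,2 ; -1028

  a_3 = -2·-1 + 2·1 + 2·4 = 12
  a_4 = -2·12 + 2·-1 + 2·1 = -24
  a_5 = -2·-24 + 2·12 + 2·-1 = 70
  a_6 = -2·70 + 2·-24 + 2·12 = -164
  a_7 = -2·-164 + 2·70 + 2·-24 = 420
  a_8 = -2·420 + 2·-164 + 2·70 = -1028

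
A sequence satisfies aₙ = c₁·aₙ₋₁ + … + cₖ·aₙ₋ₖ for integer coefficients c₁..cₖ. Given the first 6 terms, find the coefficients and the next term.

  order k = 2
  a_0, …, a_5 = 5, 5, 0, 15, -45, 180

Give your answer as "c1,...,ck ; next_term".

  a_2 = -3·5 + 3·5 = 0
  a_3 = -3·0 + 3·5 = 15
  a_4 = -3·15 + 3·0 = -45
  a_5 = -3·-45 + 3·15 = 180
  a_6 = -3·180 + 3·-45 = -675

-3,3 ; -675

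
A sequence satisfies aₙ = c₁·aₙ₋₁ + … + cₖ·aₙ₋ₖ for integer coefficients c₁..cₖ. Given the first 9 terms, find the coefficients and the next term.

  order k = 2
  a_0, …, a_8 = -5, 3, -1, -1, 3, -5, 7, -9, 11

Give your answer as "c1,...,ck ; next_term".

-2,-1 ; -13

  a_2 = -2·3 + -1·-5 = -1
  a_3 = -2·-1 + -1·3 = -1
  a_4 = -2·-1 + -1·-1 = 3
  a_5 = -2·3 + -1·-1 = -5
  a_6 = -2·-5 + -1·3 = 7
  a_7 = -2·7 + -1·-5 = -9
  a_8 = -2·-9 + -1·7 = 11
  a_9 = -2·11 + -1·-9 = -13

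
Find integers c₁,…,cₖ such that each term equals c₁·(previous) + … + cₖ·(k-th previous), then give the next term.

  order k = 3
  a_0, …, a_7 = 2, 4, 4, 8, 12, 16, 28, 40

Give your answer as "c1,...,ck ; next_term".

  a_3 = 0·4 + 1·4 + 2·2 = 8
  a_4 = 0·8 + 1·4 + 2·4 = 12
  a_5 = 0·12 + 1·8 + 2·4 = 16
  a_6 = 0·16 + 1·12 + 2·8 = 28
  a_7 = 0·28 + 1·16 + 2·12 = 40
  a_8 = 0·40 + 1·28 + 2·16 = 60

0,1,2 ; 60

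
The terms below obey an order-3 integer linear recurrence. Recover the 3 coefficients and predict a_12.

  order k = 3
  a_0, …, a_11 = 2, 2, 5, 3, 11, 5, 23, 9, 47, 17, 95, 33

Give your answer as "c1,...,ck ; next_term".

-1,2,2 ; 191

  a_3 = -1·5 + 2·2 + 2·2 = 3
  a_4 = -1·3 + 2·5 + 2·2 = 11
  a_5 = -1·11 + 2·3 + 2·5 = 5
  a_6 = -1·5 + 2·11 + 2·3 = 23
  a_7 = -1·23 + 2·5 + 2·11 = 9
  a_8 = -1·9 + 2·23 + 2·5 = 47
  a_9 = -1·47 + 2·9 + 2·23 = 17
  a_10 = -1·17 + 2·47 + 2·9 = 95
  a_11 = -1·95 + 2·17 + 2·47 = 33
  a_12 = -1·33 + 2·95 + 2·17 = 191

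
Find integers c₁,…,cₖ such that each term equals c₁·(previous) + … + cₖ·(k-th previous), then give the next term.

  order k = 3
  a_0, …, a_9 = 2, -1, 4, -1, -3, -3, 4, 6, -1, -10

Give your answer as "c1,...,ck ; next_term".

  a_3 = 0·4 + -1·-1 + -1·2 = -1
  a_4 = 0·-1 + -1·4 + -1·-1 = -3
  a_5 = 0·-3 + -1·-1 + -1·4 = -3
  a_6 = 0·-3 + -1·-3 + -1·-1 = 4
  a_7 = 0·4 + -1·-3 + -1·-3 = 6
  a_8 = 0·6 + -1·4 + -1·-3 = -1
  a_9 = 0·-1 + -1·6 + -1·4 = -10
  a_10 = 0·-10 + -1·-1 + -1·6 = -5

0,-1,-1 ; -5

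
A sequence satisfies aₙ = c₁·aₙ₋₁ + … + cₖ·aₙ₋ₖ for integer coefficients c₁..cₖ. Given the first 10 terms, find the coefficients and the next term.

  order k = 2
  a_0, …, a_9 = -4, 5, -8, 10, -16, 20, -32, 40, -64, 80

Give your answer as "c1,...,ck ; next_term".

0,2 ; -128

  a_2 = 0·5 + 2·-4 = -8
  a_3 = 0·-8 + 2·5 = 10
  a_4 = 0·10 + 2·-8 = -16
  a_5 = 0·-16 + 2·10 = 20
  a_6 = 0·20 + 2·-16 = -32
  a_7 = 0·-32 + 2·20 = 40
  a_8 = 0·40 + 2·-32 = -64
  a_9 = 0·-64 + 2·40 = 80
  a_10 = 0·80 + 2·-64 = -128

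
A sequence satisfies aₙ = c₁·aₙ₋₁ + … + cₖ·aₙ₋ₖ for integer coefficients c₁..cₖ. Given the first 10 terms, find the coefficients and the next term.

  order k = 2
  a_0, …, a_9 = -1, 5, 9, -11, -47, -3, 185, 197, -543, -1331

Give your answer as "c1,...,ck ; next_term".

1,-4 ; 841

  a_2 = 1·5 + -4·-1 = 9
  a_3 = 1·9 + -4·5 = -11
  a_4 = 1·-11 + -4·9 = -47
  a_5 = 1·-47 + -4·-11 = -3
  a_6 = 1·-3 + -4·-47 = 185
  a_7 = 1·185 + -4·-3 = 197
  a_8 = 1·197 + -4·185 = -543
  a_9 = 1·-543 + -4·197 = -1331
  a_10 = 1·-1331 + -4·-543 = 841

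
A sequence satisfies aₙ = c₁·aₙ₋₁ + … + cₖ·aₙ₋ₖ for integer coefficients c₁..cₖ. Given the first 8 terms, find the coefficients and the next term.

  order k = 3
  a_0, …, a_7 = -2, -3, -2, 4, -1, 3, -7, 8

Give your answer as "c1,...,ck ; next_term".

  a_3 = -1·-2 + 0·-3 + -1·-2 = 4
  a_4 = -1·4 + 0·-2 + -1·-3 = -1
  a_5 = -1·-1 + 0·4 + -1·-2 = 3
  a_6 = -1·3 + 0·-1 + -1·4 = -7
  a_7 = -1·-7 + 0·3 + -1·-1 = 8
  a_8 = -1·8 + 0·-7 + -1·3 = -11

-1,0,-1 ; -11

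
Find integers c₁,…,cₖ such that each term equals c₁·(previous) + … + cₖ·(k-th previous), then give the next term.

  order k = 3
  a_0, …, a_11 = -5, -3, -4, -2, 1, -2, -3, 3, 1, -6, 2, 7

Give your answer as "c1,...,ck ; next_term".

  a_3 = 0·-4 + -1·-3 + 1·-5 = -2
  a_4 = 0·-2 + -1·-4 + 1·-3 = 1
  a_5 = 0·1 + -1·-2 + 1·-4 = -2
  a_6 = 0·-2 + -1·1 + 1·-2 = -3
  a_7 = 0·-3 + -1·-2 + 1·1 = 3
  a_8 = 0·3 + -1·-3 + 1·-2 = 1
  a_9 = 0·1 + -1·3 + 1·-3 = -6
  a_10 = 0·-6 + -1·1 + 1·3 = 2
  a_11 = 0·2 + -1·-6 + 1·1 = 7
  a_12 = 0·7 + -1·2 + 1·-6 = -8

0,-1,1 ; -8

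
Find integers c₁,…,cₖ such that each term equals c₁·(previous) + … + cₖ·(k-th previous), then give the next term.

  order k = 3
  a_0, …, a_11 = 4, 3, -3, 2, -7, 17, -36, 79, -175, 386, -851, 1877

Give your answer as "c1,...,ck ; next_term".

  a_3 = -2·-3 + 0·3 + -1·4 = 2
  a_4 = -2·2 + 0·-3 + -1·3 = -7
  a_5 = -2·-7 + 0·2 + -1·-3 = 17
  a_6 = -2·17 + 0·-7 + -1·2 = -36
  a_7 = -2·-36 + 0·17 + -1·-7 = 79
  a_8 = -2·79 + 0·-36 + -1·17 = -175
  a_9 = -2·-175 + 0·79 + -1·-36 = 386
  a_10 = -2·386 + 0·-175 + -1·79 = -851
  a_11 = -2·-851 + 0·386 + -1·-175 = 1877
  a_12 = -2·1877 + 0·-851 + -1·386 = -4140

-2,0,-1 ; -4140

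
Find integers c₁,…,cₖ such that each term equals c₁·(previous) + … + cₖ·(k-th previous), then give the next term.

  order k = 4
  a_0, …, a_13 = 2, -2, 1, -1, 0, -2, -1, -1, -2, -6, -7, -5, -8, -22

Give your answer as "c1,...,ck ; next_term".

  a_4 = 1·-1 + -1·1 + 1·-2 + 2·2 = 0
  a_5 = 1·0 + -1·-1 + 1·1 + 2·-2 = -2
  a_6 = 1·-2 + -1·0 + 1·-1 + 2·1 = -1
  a_7 = 1·-1 + -1·-2 + 1·0 + 2·-1 = -1
  a_8 = 1·-1 + -1·-1 + 1·-2 + 2·0 = -2
  a_9 = 1·-2 + -1·-1 + 1·-1 + 2·-2 = -6
  a_10 = 1·-6 + -1·-2 + 1·-1 + 2·-1 = -7
  a_11 = 1·-7 + -1·-6 + 1·-2 + 2·-1 = -5
  a_12 = 1·-5 + -1·-7 + 1·-6 + 2·-2 = -8
  a_13 = 1·-8 + -1·-5 + 1·-7 + 2·-6 = -22
  a_14 = 1·-22 + -1·-8 + 1·-5 + 2·-7 = -33

1,-1,1,2 ; -33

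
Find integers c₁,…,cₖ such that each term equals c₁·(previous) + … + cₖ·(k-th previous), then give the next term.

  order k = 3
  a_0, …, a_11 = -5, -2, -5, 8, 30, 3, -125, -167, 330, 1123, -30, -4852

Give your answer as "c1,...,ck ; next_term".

  a_3 = 1·-5 + -4·-2 + -1·-5 = 8
  a_4 = 1·8 + -4·-5 + -1·-2 = 30
  a_5 = 1·30 + -4·8 + -1·-5 = 3
  a_6 = 1·3 + -4·30 + -1·8 = -125
  a_7 = 1·-125 + -4·3 + -1·30 = -167
  a_8 = 1·-167 + -4·-125 + -1·3 = 330
  a_9 = 1·330 + -4·-167 + -1·-125 = 1123
  a_10 = 1·1123 + -4·330 + -1·-167 = -30
  a_11 = 1·-30 + -4·1123 + -1·330 = -4852
  a_12 = 1·-4852 + -4·-30 + -1·1123 = -5855

1,-4,-1 ; -5855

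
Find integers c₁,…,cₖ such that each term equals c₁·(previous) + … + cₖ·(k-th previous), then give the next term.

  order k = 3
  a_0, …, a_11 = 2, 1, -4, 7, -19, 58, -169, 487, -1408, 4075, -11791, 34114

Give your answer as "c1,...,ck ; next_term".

-3,-1,-2 ; -98701

  a_3 = -3·-4 + -1·1 + -2·2 = 7
  a_4 = -3·7 + -1·-4 + -2·1 = -19
  a_5 = -3·-19 + -1·7 + -2·-4 = 58
  a_6 = -3·58 + -1·-19 + -2·7 = -169
  a_7 = -3·-169 + -1·58 + -2·-19 = 487
  a_8 = -3·487 + -1·-169 + -2·58 = -1408
  a_9 = -3·-1408 + -1·487 + -2·-169 = 4075
  a_10 = -3·4075 + -1·-1408 + -2·487 = -11791
  a_11 = -3·-11791 + -1·4075 + -2·-1408 = 34114
  a_12 = -3·34114 + -1·-11791 + -2·4075 = -98701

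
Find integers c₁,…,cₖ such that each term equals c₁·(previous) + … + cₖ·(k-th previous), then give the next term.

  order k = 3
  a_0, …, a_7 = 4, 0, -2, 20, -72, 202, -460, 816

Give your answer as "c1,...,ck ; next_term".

  a_3 = -4·-2 + -4·0 + 3·4 = 20
  a_4 = -4·20 + -4·-2 + 3·0 = -72
  a_5 = -4·-72 + -4·20 + 3·-2 = 202
  a_6 = -4·202 + -4·-72 + 3·20 = -460
  a_7 = -4·-460 + -4·202 + 3·-72 = 816
  a_8 = -4·816 + -4·-460 + 3·202 = -818

-4,-4,3 ; -818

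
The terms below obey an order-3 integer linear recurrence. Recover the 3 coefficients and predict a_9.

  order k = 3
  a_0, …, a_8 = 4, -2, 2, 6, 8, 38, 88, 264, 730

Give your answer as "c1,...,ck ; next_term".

1,4,3 ; 2050

  a_3 = 1·2 + 4·-2 + 3·4 = 6
  a_4 = 1·6 + 4·2 + 3·-2 = 8
  a_5 = 1·8 + 4·6 + 3·2 = 38
  a_6 = 1·38 + 4·8 + 3·6 = 88
  a_7 = 1·88 + 4·38 + 3·8 = 264
  a_8 = 1·264 + 4·88 + 3·38 = 730
  a_9 = 1·730 + 4·264 + 3·88 = 2050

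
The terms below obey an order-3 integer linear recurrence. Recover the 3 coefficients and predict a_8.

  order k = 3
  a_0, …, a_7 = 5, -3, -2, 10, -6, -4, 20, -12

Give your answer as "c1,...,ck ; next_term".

  a_3 = 0·-2 + 0·-3 + 2·5 = 10
  a_4 = 0·10 + 0·-2 + 2·-3 = -6
  a_5 = 0·-6 + 0·10 + 2·-2 = -4
  a_6 = 0·-4 + 0·-6 + 2·10 = 20
  a_7 = 0·20 + 0·-4 + 2·-6 = -12
  a_8 = 0·-12 + 0·20 + 2·-4 = -8

0,0,2 ; -8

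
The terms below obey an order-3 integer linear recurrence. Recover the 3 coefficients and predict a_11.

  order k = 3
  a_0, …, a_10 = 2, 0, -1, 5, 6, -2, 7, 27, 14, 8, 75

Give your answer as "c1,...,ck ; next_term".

  a_3 = 1·-1 + -1·0 + 3·2 = 5
  a_4 = 1·5 + -1·-1 + 3·0 = 6
  a_5 = 1·6 + -1·5 + 3·-1 = -2
  a_6 = 1·-2 + -1·6 + 3·5 = 7
  a_7 = 1·7 + -1·-2 + 3·6 = 27
  a_8 = 1·27 + -1·7 + 3·-2 = 14
  a_9 = 1·14 + -1·27 + 3·7 = 8
  a_10 = 1·8 + -1·14 + 3·27 = 75
  a_11 = 1·75 + -1·8 + 3·14 = 109

1,-1,3 ; 109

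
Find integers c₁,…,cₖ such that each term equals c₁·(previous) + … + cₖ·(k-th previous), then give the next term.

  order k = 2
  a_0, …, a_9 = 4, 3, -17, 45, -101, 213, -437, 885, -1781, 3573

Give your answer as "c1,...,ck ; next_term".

-3,-2 ; -7157

  a_2 = -3·3 + -2·4 = -17
  a_3 = -3·-17 + -2·3 = 45
  a_4 = -3·45 + -2·-17 = -101
  a_5 = -3·-101 + -2·45 = 213
  a_6 = -3·213 + -2·-101 = -437
  a_7 = -3·-437 + -2·213 = 885
  a_8 = -3·885 + -2·-437 = -1781
  a_9 = -3·-1781 + -2·885 = 3573
  a_10 = -3·3573 + -2·-1781 = -7157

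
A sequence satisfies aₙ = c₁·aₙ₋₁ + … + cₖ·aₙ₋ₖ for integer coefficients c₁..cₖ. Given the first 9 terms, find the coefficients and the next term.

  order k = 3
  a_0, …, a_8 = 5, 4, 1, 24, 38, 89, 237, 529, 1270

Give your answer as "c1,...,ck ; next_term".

  a_3 = 1·1 + 2·4 + 3·5 = 24
  a_4 = 1·24 + 2·1 + 3·4 = 38
  a_5 = 1·38 + 2·24 + 3·1 = 89
  a_6 = 1·89 + 2·38 + 3·24 = 237
  a_7 = 1·237 + 2·89 + 3·38 = 529
  a_8 = 1·529 + 2·237 + 3·89 = 1270
  a_9 = 1·1270 + 2·529 + 3·237 = 3039

1,2,3 ; 3039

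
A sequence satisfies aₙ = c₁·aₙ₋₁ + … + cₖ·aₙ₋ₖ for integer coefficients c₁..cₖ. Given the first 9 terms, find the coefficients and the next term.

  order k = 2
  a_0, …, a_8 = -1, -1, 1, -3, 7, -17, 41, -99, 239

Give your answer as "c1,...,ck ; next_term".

  a_2 = -2·-1 + 1·-1 = 1
  a_3 = -2·1 + 1·-1 = -3
  a_4 = -2·-3 + 1·1 = 7
  a_5 = -2·7 + 1·-3 = -17
  a_6 = -2·-17 + 1·7 = 41
  a_7 = -2·41 + 1·-17 = -99
  a_8 = -2·-99 + 1·41 = 239
  a_9 = -2·239 + 1·-99 = -577

-2,1 ; -577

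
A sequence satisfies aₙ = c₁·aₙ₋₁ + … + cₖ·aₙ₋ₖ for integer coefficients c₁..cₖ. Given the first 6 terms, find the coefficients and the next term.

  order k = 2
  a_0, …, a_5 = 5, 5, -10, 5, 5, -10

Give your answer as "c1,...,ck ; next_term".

  a_2 = -1·5 + -1·5 = -10
  a_3 = -1·-10 + -1·5 = 5
  a_4 = -1·5 + -1·-10 = 5
  a_5 = -1·5 + -1·5 = -10
  a_6 = -1·-10 + -1·5 = 5

-1,-1 ; 5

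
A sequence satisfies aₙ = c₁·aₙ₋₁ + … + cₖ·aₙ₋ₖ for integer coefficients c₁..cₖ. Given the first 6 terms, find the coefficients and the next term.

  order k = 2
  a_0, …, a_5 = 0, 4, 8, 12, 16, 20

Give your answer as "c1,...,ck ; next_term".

  a_2 = 2·4 + -1·0 = 8
  a_3 = 2·8 + -1·4 = 12
  a_4 = 2·12 + -1·8 = 16
  a_5 = 2·16 + -1·12 = 20
  a_6 = 2·20 + -1·16 = 24

2,-1 ; 24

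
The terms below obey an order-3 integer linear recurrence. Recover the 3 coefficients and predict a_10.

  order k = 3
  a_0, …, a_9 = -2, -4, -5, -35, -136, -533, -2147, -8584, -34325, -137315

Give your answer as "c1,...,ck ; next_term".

  a_3 = 3·-5 + 3·-4 + 4·-2 = -35
  a_4 = 3·-35 + 3·-5 + 4·-4 = -136
  a_5 = 3·-136 + 3·-35 + 4·-5 = -533
  a_6 = 3·-533 + 3·-136 + 4·-35 = -2147
  a_7 = 3·-2147 + 3·-533 + 4·-136 = -8584
  a_8 = 3·-8584 + 3·-2147 + 4·-533 = -34325
  a_9 = 3·-34325 + 3·-8584 + 4·-2147 = -137315
  a_10 = 3·-137315 + 3·-34325 + 4·-8584 = -549256

3,3,4 ; -549256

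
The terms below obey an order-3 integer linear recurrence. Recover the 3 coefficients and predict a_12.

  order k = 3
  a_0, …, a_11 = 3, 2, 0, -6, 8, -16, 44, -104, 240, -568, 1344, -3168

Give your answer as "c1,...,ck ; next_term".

-2,0,-2 ; 7472

  a_3 = -2·0 + 0·2 + -2·3 = -6
  a_4 = -2·-6 + 0·0 + -2·2 = 8
  a_5 = -2·8 + 0·-6 + -2·0 = -16
  a_6 = -2·-16 + 0·8 + -2·-6 = 44
  a_7 = -2·44 + 0·-16 + -2·8 = -104
  a_8 = -2·-104 + 0·44 + -2·-16 = 240
  a_9 = -2·240 + 0·-104 + -2·44 = -568
  a_10 = -2·-568 + 0·240 + -2·-104 = 1344
  a_11 = -2·1344 + 0·-568 + -2·240 = -3168
  a_12 = -2·-3168 + 0·1344 + -2·-568 = 7472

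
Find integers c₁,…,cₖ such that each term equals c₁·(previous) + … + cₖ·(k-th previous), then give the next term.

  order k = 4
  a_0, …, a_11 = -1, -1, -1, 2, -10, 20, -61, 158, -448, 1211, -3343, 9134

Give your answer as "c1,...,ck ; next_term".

  a_4 = -2·2 + 2·-1 + 1·-1 + 3·-1 = -10
  a_5 = -2·-10 + 2·2 + 1·-1 + 3·-1 = 20
  a_6 = -2·20 + 2·-10 + 1·2 + 3·-1 = -61
  a_7 = -2·-61 + 2·20 + 1·-10 + 3·2 = 158
  a_8 = -2·158 + 2·-61 + 1·20 + 3·-10 = -448
  a_9 = -2·-448 + 2·158 + 1·-61 + 3·20 = 1211
  a_10 = -2·1211 + 2·-448 + 1·158 + 3·-61 = -3343
  a_11 = -2·-3343 + 2·1211 + 1·-448 + 3·158 = 9134
  a_12 = -2·9134 + 2·-3343 + 1·1211 + 3·-448 = -25087

-2,2,1,3 ; -25087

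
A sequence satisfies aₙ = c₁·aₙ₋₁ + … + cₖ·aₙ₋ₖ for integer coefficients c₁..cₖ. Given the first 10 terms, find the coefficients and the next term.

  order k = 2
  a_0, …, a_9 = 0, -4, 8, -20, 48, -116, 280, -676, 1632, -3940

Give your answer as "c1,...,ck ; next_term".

-2,1 ; 9512

  a_2 = -2·-4 + 1·0 = 8
  a_3 = -2·8 + 1·-4 = -20
  a_4 = -2·-20 + 1·8 = 48
  a_5 = -2·48 + 1·-20 = -116
  a_6 = -2·-116 + 1·48 = 280
  a_7 = -2·280 + 1·-116 = -676
  a_8 = -2·-676 + 1·280 = 1632
  a_9 = -2·1632 + 1·-676 = -3940
  a_10 = -2·-3940 + 1·1632 = 9512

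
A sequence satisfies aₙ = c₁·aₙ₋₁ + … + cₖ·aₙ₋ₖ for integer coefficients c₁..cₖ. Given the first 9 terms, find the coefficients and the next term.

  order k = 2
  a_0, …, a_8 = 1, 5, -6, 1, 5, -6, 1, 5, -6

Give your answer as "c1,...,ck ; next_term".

  a_2 = -1·5 + -1·1 = -6
  a_3 = -1·-6 + -1·5 = 1
  a_4 = -1·1 + -1·-6 = 5
  a_5 = -1·5 + -1·1 = -6
  a_6 = -1·-6 + -1·5 = 1
  a_7 = -1·1 + -1·-6 = 5
  a_8 = -1·5 + -1·1 = -6
  a_9 = -1·-6 + -1·5 = 1

-1,-1 ; 1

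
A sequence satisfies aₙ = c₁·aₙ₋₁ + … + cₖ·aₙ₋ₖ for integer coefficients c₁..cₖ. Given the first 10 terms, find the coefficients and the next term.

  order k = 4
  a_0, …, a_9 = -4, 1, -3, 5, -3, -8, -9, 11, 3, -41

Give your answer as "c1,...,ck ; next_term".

1,-1,1,3 ; -60

  a_4 = 1·5 + -1·-3 + 1·1 + 3·-4 = -3
  a_5 = 1·-3 + -1·5 + 1·-3 + 3·1 = -8
  a_6 = 1·-8 + -1·-3 + 1·5 + 3·-3 = -9
  a_7 = 1·-9 + -1·-8 + 1·-3 + 3·5 = 11
  a_8 = 1·11 + -1·-9 + 1·-8 + 3·-3 = 3
  a_9 = 1·3 + -1·11 + 1·-9 + 3·-8 = -41
  a_10 = 1·-41 + -1·3 + 1·11 + 3·-9 = -60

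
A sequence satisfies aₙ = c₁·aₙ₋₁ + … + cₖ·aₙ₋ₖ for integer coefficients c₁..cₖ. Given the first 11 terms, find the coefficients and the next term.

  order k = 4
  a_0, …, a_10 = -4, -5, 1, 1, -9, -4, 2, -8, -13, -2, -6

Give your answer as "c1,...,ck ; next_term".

0,0,1,1 ; -21

  a_4 = 0·1 + 0·1 + 1·-5 + 1·-4 = -9
  a_5 = 0·-9 + 0·1 + 1·1 + 1·-5 = -4
  a_6 = 0·-4 + 0·-9 + 1·1 + 1·1 = 2
  a_7 = 0·2 + 0·-4 + 1·-9 + 1·1 = -8
  a_8 = 0·-8 + 0·2 + 1·-4 + 1·-9 = -13
  a_9 = 0·-13 + 0·-8 + 1·2 + 1·-4 = -2
  a_10 = 0·-2 + 0·-13 + 1·-8 + 1·2 = -6
  a_11 = 0·-6 + 0·-2 + 1·-13 + 1·-8 = -21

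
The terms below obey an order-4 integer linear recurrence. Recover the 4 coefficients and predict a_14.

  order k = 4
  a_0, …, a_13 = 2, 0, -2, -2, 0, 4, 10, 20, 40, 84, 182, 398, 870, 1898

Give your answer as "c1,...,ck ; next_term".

  a_4 = 3·-2 + -2·-2 + 0·0 + 1·2 = 0
  a_5 = 3·0 + -2·-2 + 0·-2 + 1·0 = 4
  a_6 = 3·4 + -2·0 + 0·-2 + 1·-2 = 10
  a_7 = 3·10 + -2·4 + 0·0 + 1·-2 = 20
  a_8 = 3·20 + -2·10 + 0·4 + 1·0 = 40
  a_9 = 3·40 + -2·20 + 0·10 + 1·4 = 84
  a_10 = 3·84 + -2·40 + 0·20 + 1·10 = 182
  a_11 = 3·182 + -2·84 + 0·40 + 1·20 = 398
  a_12 = 3·398 + -2·182 + 0·84 + 1·40 = 870
  a_13 = 3·870 + -2·398 + 0·182 + 1·84 = 1898
  a_14 = 3·1898 + -2·870 + 0·398 + 1·182 = 4136

3,-2,0,1 ; 4136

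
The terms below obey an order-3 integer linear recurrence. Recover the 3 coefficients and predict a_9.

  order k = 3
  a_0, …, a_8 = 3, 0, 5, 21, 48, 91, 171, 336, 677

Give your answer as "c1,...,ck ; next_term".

3,-3,2 ; 1365

  a_3 = 3·5 + -3·0 + 2·3 = 21
  a_4 = 3·21 + -3·5 + 2·0 = 48
  a_5 = 3·48 + -3·21 + 2·5 = 91
  a_6 = 3·91 + -3·48 + 2·21 = 171
  a_7 = 3·171 + -3·91 + 2·48 = 336
  a_8 = 3·336 + -3·171 + 2·91 = 677
  a_9 = 3·677 + -3·336 + 2·171 = 1365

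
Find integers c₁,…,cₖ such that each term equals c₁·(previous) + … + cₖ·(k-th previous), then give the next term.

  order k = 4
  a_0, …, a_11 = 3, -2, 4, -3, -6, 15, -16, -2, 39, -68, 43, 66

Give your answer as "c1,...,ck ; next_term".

  a_4 = -1·-3 + -1·4 + 1·-2 + -1·3 = -6
  a_5 = -1·-6 + -1·-3 + 1·4 + -1·-2 = 15
  a_6 = -1·15 + -1·-6 + 1·-3 + -1·4 = -16
  a_7 = -1·-16 + -1·15 + 1·-6 + -1·-3 = -2
  a_8 = -1·-2 + -1·-16 + 1·15 + -1·-6 = 39
  a_9 = -1·39 + -1·-2 + 1·-16 + -1·15 = -68
  a_10 = -1·-68 + -1·39 + 1·-2 + -1·-16 = 43
  a_11 = -1·43 + -1·-68 + 1·39 + -1·-2 = 66
  a_12 = -1·66 + -1·43 + 1·-68 + -1·39 = -216

-1,-1,1,-1 ; -216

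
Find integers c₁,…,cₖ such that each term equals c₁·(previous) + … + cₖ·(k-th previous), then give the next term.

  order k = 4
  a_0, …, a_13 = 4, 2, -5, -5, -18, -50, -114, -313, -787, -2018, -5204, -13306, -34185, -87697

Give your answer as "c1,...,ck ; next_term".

  a_4 = 1·-5 + 3·-5 + 3·2 + -1·4 = -18
  a_5 = 1·-18 + 3·-5 + 3·-5 + -1·2 = -50
  a_6 = 1·-50 + 3·-18 + 3·-5 + -1·-5 = -114
  a_7 = 1·-114 + 3·-50 + 3·-18 + -1·-5 = -313
  a_8 = 1·-313 + 3·-114 + 3·-50 + -1·-18 = -787
  a_9 = 1·-787 + 3·-313 + 3·-114 + -1·-50 = -2018
  a_10 = 1·-2018 + 3·-787 + 3·-313 + -1·-114 = -5204
  a_11 = 1·-5204 + 3·-2018 + 3·-787 + -1·-313 = -13306
  a_12 = 1·-13306 + 3·-5204 + 3·-2018 + -1·-787 = -34185
  a_13 = 1·-34185 + 3·-13306 + 3·-5204 + -1·-2018 = -87697
  a_14 = 1·-87697 + 3·-34185 + 3·-13306 + -1·-5204 = -224966

1,3,3,-1 ; -224966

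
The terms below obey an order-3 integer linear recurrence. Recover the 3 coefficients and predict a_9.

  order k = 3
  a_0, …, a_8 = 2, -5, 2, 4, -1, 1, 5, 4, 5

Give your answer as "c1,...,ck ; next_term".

  a_3 = 1·2 + 0·-5 + 1·2 = 4
  a_4 = 1·4 + 0·2 + 1·-5 = -1
  a_5 = 1·-1 + 0·4 + 1·2 = 1
  a_6 = 1·1 + 0·-1 + 1·4 = 5
  a_7 = 1·5 + 0·1 + 1·-1 = 4
  a_8 = 1·4 + 0·5 + 1·1 = 5
  a_9 = 1·5 + 0·4 + 1·5 = 10

1,0,1 ; 10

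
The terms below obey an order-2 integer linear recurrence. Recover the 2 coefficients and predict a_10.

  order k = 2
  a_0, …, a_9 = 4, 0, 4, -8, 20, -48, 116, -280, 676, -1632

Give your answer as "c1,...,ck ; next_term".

  a_2 = -2·0 + 1·4 = 4
  a_3 = -2·4 + 1·0 = -8
  a_4 = -2·-8 + 1·4 = 20
  a_5 = -2·20 + 1·-8 = -48
  a_6 = -2·-48 + 1·20 = 116
  a_7 = -2·116 + 1·-48 = -280
  a_8 = -2·-280 + 1·116 = 676
  a_9 = -2·676 + 1·-280 = -1632
  a_10 = -2·-1632 + 1·676 = 3940

-2,1 ; 3940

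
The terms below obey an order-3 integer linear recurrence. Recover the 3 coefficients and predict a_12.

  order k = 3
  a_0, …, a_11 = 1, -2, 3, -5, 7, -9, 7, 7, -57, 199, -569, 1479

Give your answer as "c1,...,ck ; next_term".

-3,0,4 ; -3641

  a_3 = -3·3 + 0·-2 + 4·1 = -5
  a_4 = -3·-5 + 0·3 + 4·-2 = 7
  a_5 = -3·7 + 0·-5 + 4·3 = -9
  a_6 = -3·-9 + 0·7 + 4·-5 = 7
  a_7 = -3·7 + 0·-9 + 4·7 = 7
  a_8 = -3·7 + 0·7 + 4·-9 = -57
  a_9 = -3·-57 + 0·7 + 4·7 = 199
  a_10 = -3·199 + 0·-57 + 4·7 = -569
  a_11 = -3·-569 + 0·199 + 4·-57 = 1479
  a_12 = -3·1479 + 0·-569 + 4·199 = -3641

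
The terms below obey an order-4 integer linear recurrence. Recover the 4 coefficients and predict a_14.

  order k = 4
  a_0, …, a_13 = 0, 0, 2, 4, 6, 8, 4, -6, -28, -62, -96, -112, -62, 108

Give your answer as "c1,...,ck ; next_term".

1,1,-1,-3 ; 446

  a_4 = 1·4 + 1·2 + -1·0 + -3·0 = 6
  a_5 = 1·6 + 1·4 + -1·2 + -3·0 = 8
  a_6 = 1·8 + 1·6 + -1·4 + -3·2 = 4
  a_7 = 1·4 + 1·8 + -1·6 + -3·4 = -6
  a_8 = 1·-6 + 1·4 + -1·8 + -3·6 = -28
  a_9 = 1·-28 + 1·-6 + -1·4 + -3·8 = -62
  a_10 = 1·-62 + 1·-28 + -1·-6 + -3·4 = -96
  a_11 = 1·-96 + 1·-62 + -1·-28 + -3·-6 = -112
  a_12 = 1·-112 + 1·-96 + -1·-62 + -3·-28 = -62
  a_13 = 1·-62 + 1·-112 + -1·-96 + -3·-62 = 108
  a_14 = 1·108 + 1·-62 + -1·-112 + -3·-96 = 446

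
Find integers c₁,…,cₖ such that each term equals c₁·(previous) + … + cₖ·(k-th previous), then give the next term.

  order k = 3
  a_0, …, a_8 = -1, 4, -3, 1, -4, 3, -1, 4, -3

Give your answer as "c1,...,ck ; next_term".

0,0,-1 ; 1

  a_3 = 0·-3 + 0·4 + -1·-1 = 1
  a_4 = 0·1 + 0·-3 + -1·4 = -4
  a_5 = 0·-4 + 0·1 + -1·-3 = 3
  a_6 = 0·3 + 0·-4 + -1·1 = -1
  a_7 = 0·-1 + 0·3 + -1·-4 = 4
  a_8 = 0·4 + 0·-1 + -1·3 = -3
  a_9 = 0·-3 + 0·4 + -1·-1 = 1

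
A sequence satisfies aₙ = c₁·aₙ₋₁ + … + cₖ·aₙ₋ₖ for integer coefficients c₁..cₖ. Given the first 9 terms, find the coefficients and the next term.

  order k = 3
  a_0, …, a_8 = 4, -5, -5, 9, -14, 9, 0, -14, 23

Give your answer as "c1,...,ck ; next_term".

-1,0,1 ; -23

  a_3 = -1·-5 + 0·-5 + 1·4 = 9
  a_4 = -1·9 + 0·-5 + 1·-5 = -14
  a_5 = -1·-14 + 0·9 + 1·-5 = 9
  a_6 = -1·9 + 0·-14 + 1·9 = 0
  a_7 = -1·0 + 0·9 + 1·-14 = -14
  a_8 = -1·-14 + 0·0 + 1·9 = 23
  a_9 = -1·23 + 0·-14 + 1·0 = -23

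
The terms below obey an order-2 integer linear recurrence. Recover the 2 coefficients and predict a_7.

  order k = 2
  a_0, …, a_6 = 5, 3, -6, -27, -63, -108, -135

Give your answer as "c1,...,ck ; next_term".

  a_2 = 3·3 + -3·5 = -6
  a_3 = 3·-6 + -3·3 = -27
  a_4 = 3·-27 + -3·-6 = -63
  a_5 = 3·-63 + -3·-27 = -108
  a_6 = 3·-108 + -3·-63 = -135
  a_7 = 3·-135 + -3·-108 = -81

3,-3 ; -81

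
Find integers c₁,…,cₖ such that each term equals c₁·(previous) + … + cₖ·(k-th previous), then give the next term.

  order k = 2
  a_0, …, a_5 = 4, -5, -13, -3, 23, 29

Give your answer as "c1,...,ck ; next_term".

1,-2 ; -17

  a_2 = 1·-5 + -2·4 = -13
  a_3 = 1·-13 + -2·-5 = -3
  a_4 = 1·-3 + -2·-13 = 23
  a_5 = 1·23 + -2·-3 = 29
  a_6 = 1·29 + -2·23 = -17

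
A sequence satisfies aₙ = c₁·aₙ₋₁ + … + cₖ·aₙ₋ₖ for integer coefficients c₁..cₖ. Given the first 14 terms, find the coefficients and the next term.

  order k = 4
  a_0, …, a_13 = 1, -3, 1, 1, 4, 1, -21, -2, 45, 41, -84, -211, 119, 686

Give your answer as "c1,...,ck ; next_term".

-1,-3,-4,-4 ; 137

  a_4 = -1·1 + -3·1 + -4·-3 + -4·1 = 4
  a_5 = -1·4 + -3·1 + -4·1 + -4·-3 = 1
  a_6 = -1·1 + -3·4 + -4·1 + -4·1 = -21
  a_7 = -1·-21 + -3·1 + -4·4 + -4·1 = -2
  a_8 = -1·-2 + -3·-21 + -4·1 + -4·4 = 45
  a_9 = -1·45 + -3·-2 + -4·-21 + -4·1 = 41
  a_10 = -1·41 + -3·45 + -4·-2 + -4·-21 = -84
  a_11 = -1·-84 + -3·41 + -4·45 + -4·-2 = -211
  a_12 = -1·-211 + -3·-84 + -4·41 + -4·45 = 119
  a_13 = -1·119 + -3·-211 + -4·-84 + -4·41 = 686
  a_14 = -1·686 + -3·119 + -4·-211 + -4·-84 = 137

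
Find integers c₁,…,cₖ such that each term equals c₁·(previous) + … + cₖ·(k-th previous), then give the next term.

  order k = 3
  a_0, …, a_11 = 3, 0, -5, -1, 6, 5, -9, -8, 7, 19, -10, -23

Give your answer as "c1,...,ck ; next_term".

  a_3 = -1·-5 + -1·0 + -2·3 = -1
  a_4 = -1·-1 + -1·-5 + -2·0 = 6
  a_5 = -1·6 + -1·-1 + -2·-5 = 5
  a_6 = -1·5 + -1·6 + -2·-1 = -9
  a_7 = -1·-9 + -1·5 + -2·6 = -8
  a_8 = -1·-8 + -1·-9 + -2·5 = 7
  a_9 = -1·7 + -1·-8 + -2·-9 = 19
  a_10 = -1·19 + -1·7 + -2·-8 = -10
  a_11 = -1·-10 + -1·19 + -2·7 = -23
  a_12 = -1·-23 + -1·-10 + -2·19 = -5

-1,-1,-2 ; -5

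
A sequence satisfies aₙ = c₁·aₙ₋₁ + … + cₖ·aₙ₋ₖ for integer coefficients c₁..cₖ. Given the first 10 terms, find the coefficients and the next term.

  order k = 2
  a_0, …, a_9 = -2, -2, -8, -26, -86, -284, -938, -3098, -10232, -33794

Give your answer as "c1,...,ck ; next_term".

3,1 ; -111614

  a_2 = 3·-2 + 1·-2 = -8
  a_3 = 3·-8 + 1·-2 = -26
  a_4 = 3·-26 + 1·-8 = -86
  a_5 = 3·-86 + 1·-26 = -284
  a_6 = 3·-284 + 1·-86 = -938
  a_7 = 3·-938 + 1·-284 = -3098
  a_8 = 3·-3098 + 1·-938 = -10232
  a_9 = 3·-10232 + 1·-3098 = -33794
  a_10 = 3·-33794 + 1·-10232 = -111614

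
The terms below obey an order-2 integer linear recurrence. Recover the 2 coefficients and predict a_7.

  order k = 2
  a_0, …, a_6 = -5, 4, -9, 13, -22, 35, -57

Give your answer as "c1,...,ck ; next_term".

-1,1 ; 92

  a_2 = -1·4 + 1·-5 = -9
  a_3 = -1·-9 + 1·4 = 13
  a_4 = -1·13 + 1·-9 = -22
  a_5 = -1·-22 + 1·13 = 35
  a_6 = -1·35 + 1·-22 = -57
  a_7 = -1·-57 + 1·35 = 92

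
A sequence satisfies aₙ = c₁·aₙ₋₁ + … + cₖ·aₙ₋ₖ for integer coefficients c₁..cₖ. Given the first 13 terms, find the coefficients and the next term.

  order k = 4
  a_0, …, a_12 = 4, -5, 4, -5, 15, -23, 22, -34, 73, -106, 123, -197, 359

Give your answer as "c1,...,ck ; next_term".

  a_4 = -1·-5 + -1·4 + -2·-5 + 1·4 = 15
  a_5 = -1·15 + -1·-5 + -2·4 + 1·-5 = -23
  a_6 = -1·-23 + -1·15 + -2·-5 + 1·4 = 22
  a_7 = -1·22 + -1·-23 + -2·15 + 1·-5 = -34
  a_8 = -1·-34 + -1·22 + -2·-23 + 1·15 = 73
  a_9 = -1·73 + -1·-34 + -2·22 + 1·-23 = -106
  a_10 = -1·-106 + -1·73 + -2·-34 + 1·22 = 123
  a_11 = -1·123 + -1·-106 + -2·73 + 1·-34 = -197
  a_12 = -1·-197 + -1·123 + -2·-106 + 1·73 = 359
  a_13 = -1·359 + -1·-197 + -2·123 + 1·-106 = -514

-1,-1,-2,1 ; -514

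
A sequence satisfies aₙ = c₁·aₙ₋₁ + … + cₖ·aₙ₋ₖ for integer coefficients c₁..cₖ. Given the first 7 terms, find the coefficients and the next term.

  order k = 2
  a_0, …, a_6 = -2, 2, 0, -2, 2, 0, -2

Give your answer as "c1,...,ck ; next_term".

  a_2 = -1·2 + -1·-2 = 0
  a_3 = -1·0 + -1·2 = -2
  a_4 = -1·-2 + -1·0 = 2
  a_5 = -1·2 + -1·-2 = 0
  a_6 = -1·0 + -1·2 = -2
  a_7 = -1·-2 + -1·0 = 2

-1,-1 ; 2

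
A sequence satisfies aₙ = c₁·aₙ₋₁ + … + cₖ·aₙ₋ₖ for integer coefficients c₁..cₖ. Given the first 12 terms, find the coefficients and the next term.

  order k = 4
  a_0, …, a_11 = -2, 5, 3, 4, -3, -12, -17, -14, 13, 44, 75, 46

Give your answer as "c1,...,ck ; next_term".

0,1,-2,-2 ; -39

  a_4 = 0·4 + 1·3 + -2·5 + -2·-2 = -3
  a_5 = 0·-3 + 1·4 + -2·3 + -2·5 = -12
  a_6 = 0·-12 + 1·-3 + -2·4 + -2·3 = -17
  a_7 = 0·-17 + 1·-12 + -2·-3 + -2·4 = -14
  a_8 = 0·-14 + 1·-17 + -2·-12 + -2·-3 = 13
  a_9 = 0·13 + 1·-14 + -2·-17 + -2·-12 = 44
  a_10 = 0·44 + 1·13 + -2·-14 + -2·-17 = 75
  a_11 = 0·75 + 1·44 + -2·13 + -2·-14 = 46
  a_12 = 0·46 + 1·75 + -2·44 + -2·13 = -39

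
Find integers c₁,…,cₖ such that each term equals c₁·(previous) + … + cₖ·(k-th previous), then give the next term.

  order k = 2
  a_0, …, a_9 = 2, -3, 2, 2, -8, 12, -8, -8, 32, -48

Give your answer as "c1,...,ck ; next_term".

-2,-2 ; 32

  a_2 = -2·-3 + -2·2 = 2
  a_3 = -2·2 + -2·-3 = 2
  a_4 = -2·2 + -2·2 = -8
  a_5 = -2·-8 + -2·2 = 12
  a_6 = -2·12 + -2·-8 = -8
  a_7 = -2·-8 + -2·12 = -8
  a_8 = -2·-8 + -2·-8 = 32
  a_9 = -2·32 + -2·-8 = -48
  a_10 = -2·-48 + -2·32 = 32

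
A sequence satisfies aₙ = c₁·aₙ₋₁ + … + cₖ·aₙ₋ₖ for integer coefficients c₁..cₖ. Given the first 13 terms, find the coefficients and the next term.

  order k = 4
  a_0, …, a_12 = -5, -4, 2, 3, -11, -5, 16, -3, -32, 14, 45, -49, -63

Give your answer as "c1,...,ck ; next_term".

  a_4 = 0·3 + -1·2 + 1·-4 + 1·-5 = -11
  a_5 = 0·-11 + -1·3 + 1·2 + 1·-4 = -5
  a_6 = 0·-5 + -1·-11 + 1·3 + 1·2 = 16
  a_7 = 0·16 + -1·-5 + 1·-11 + 1·3 = -3
  a_8 = 0·-3 + -1·16 + 1·-5 + 1·-11 = -32
  a_9 = 0·-32 + -1·-3 + 1·16 + 1·-5 = 14
  a_10 = 0·14 + -1·-32 + 1·-3 + 1·16 = 45
  a_11 = 0·45 + -1·14 + 1·-32 + 1·-3 = -49
  a_12 = 0·-49 + -1·45 + 1·14 + 1·-32 = -63
  a_13 = 0·-63 + -1·-49 + 1·45 + 1·14 = 108

0,-1,1,1 ; 108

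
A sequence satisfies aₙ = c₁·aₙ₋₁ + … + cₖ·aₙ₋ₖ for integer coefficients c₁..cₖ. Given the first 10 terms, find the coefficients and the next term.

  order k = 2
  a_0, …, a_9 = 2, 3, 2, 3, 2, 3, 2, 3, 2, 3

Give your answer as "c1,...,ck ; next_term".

  a_2 = 0·3 + 1·2 = 2
  a_3 = 0·2 + 1·3 = 3
  a_4 = 0·3 + 1·2 = 2
  a_5 = 0·2 + 1·3 = 3
  a_6 = 0·3 + 1·2 = 2
  a_7 = 0·2 + 1·3 = 3
  a_8 = 0·3 + 1·2 = 2
  a_9 = 0·2 + 1·3 = 3
  a_10 = 0·3 + 1·2 = 2

0,1 ; 2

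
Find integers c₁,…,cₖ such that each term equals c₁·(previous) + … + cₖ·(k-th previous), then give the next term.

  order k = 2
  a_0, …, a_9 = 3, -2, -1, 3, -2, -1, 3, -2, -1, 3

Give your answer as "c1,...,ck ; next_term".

  a_2 = -1·-2 + -1·3 = -1
  a_3 = -1·-1 + -1·-2 = 3
  a_4 = -1·3 + -1·-1 = -2
  a_5 = -1·-2 + -1·3 = -1
  a_6 = -1·-1 + -1·-2 = 3
  a_7 = -1·3 + -1·-1 = -2
  a_8 = -1·-2 + -1·3 = -1
  a_9 = -1·-1 + -1·-2 = 3
  a_10 = -1·3 + -1·-1 = -2

-1,-1 ; -2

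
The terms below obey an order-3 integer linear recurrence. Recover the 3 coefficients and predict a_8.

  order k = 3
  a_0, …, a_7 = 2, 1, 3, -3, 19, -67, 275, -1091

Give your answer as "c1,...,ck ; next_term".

  a_3 = -4·3 + 1·1 + 4·2 = -3
  a_4 = -4·-3 + 1·3 + 4·1 = 19
  a_5 = -4·19 + 1·-3 + 4·3 = -67
  a_6 = -4·-67 + 1·19 + 4·-3 = 275
  a_7 = -4·275 + 1·-67 + 4·19 = -1091
  a_8 = -4·-1091 + 1·275 + 4·-67 = 4371

-4,1,4 ; 4371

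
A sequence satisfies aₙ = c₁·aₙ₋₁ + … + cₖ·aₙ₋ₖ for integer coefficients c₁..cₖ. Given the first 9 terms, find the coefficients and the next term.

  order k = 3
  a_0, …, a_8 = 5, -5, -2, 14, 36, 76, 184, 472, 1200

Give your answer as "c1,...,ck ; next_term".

  a_3 = 3·-2 + -2·-5 + 2·5 = 14
  a_4 = 3·14 + -2·-2 + 2·-5 = 36
  a_5 = 3·36 + -2·14 + 2·-2 = 76
  a_6 = 3·76 + -2·36 + 2·14 = 184
  a_7 = 3·184 + -2·76 + 2·36 = 472
  a_8 = 3·472 + -2·184 + 2·76 = 1200
  a_9 = 3·1200 + -2·472 + 2·184 = 3024

3,-2,2 ; 3024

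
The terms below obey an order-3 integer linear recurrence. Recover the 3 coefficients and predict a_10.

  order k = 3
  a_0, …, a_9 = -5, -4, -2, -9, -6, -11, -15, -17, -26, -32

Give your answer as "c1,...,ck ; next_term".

  a_3 = 0·-2 + 1·-4 + 1·-5 = -9
  a_4 = 0·-9 + 1·-2 + 1·-4 = -6
  a_5 = 0·-6 + 1·-9 + 1·-2 = -11
  a_6 = 0·-11 + 1·-6 + 1·-9 = -15
  a_7 = 0·-15 + 1·-11 + 1·-6 = -17
  a_8 = 0·-17 + 1·-15 + 1·-11 = -26
  a_9 = 0·-26 + 1·-17 + 1·-15 = -32
  a_10 = 0·-32 + 1·-26 + 1·-17 = -43

0,1,1 ; -43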